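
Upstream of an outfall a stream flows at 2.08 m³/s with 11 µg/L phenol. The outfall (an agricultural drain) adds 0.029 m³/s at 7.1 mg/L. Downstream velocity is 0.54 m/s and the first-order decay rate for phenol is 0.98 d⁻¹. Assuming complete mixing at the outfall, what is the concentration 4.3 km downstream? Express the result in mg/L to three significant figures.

0.0991 mg/L

11 µg/L = 0.011 mg/L.
After complete mixing, C₀ = (0.029·7.1 + 2.08·0.011) / 2.109 = 0.1085 mg/L.
Travel time t = 4300 m / 0.54 m/s = 7963 s = 0.09216 d.
C = 0.1085·exp(−0.98·0.09216) = 0.1085·0.9136 = 0.09911 mg/L.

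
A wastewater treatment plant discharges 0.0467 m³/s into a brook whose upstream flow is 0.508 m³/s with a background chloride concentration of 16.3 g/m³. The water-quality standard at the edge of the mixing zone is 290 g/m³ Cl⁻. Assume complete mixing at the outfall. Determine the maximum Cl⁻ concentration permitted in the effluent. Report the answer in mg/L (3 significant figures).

3270 mg/L

Mass balance: 290·0.5547 = 0.0467·Cₑ + 0.508·16.3.
Cₑ = (160.9 − 8.28) / 0.0467 = 3267 mg/L.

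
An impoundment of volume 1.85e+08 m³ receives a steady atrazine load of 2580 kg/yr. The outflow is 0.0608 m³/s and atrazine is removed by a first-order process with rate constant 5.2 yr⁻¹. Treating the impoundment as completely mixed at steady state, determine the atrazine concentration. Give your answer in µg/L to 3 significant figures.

Outflow Q = 0.0608 m³/s × 3.156e+07 s/yr = 1.919e+06 m³/yr.
Steady-state CSTR mass balance: W = Q·C + k·V·C, so C = W/(Q + kV).
Q + kV = 1.919e+06 + 5.2·1.85e+08 = 9.639e+08 m³/yr.
C = 2580/9.639e+08 = 2.677e-06 kg/m³ = 0.002677 mg/L = 2.677 µg/L.

2.68 µg/L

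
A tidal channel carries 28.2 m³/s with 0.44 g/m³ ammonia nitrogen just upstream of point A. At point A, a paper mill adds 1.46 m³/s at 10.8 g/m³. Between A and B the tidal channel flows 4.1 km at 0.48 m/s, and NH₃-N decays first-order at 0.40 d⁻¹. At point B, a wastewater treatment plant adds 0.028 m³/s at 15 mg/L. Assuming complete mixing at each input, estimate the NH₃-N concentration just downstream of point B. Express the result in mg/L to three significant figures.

After input A: C = (28.2·0.44 + 1.46·10.8) / 29.66 = 0.95 mg/L.
Over the 4.1 km reach to input B (t = 8542 s = 0.09886 d), decay gives C = 0.95·exp(−0.40·0.09886) = 0.9131 mg/L.
After input B: C = (29.66·0.9131 + 0.028·15) / 29.69 = 0.9264 mg/L.

0.926 mg/L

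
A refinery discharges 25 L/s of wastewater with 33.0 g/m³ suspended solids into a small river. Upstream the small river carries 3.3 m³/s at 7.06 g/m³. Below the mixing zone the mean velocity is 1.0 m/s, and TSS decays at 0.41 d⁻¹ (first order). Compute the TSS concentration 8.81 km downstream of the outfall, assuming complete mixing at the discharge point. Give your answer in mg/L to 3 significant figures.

25 L/s = 0.025 m³/s.
After complete mixing, C₀ = (0.025·33 + 3.3·7.06) / 3.325 = 7.255 mg/L.
Travel time t = 8810 m / 1.0 m/s = 8810 s = 0.102 d.
C = 7.255·exp(−0.41·0.102) = 7.255·0.9591 = 6.958 mg/L.

6.96 mg/L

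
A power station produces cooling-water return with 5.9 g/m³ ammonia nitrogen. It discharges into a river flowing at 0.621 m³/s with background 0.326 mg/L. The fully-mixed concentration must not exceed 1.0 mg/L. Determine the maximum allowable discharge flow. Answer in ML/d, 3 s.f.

Mass balance at complete mixing: C_std·(Q_w + Q_r) = Q_w·C_e + Q_r·C_b.
Rearranging, Q_w = Q_r·(C_std − C_b)/(C_e − C_std) = 0.621·(1 − 0.326) / (5.9 − 1) = 0.08542 m³/s.
= 7.38 ML/d.

7.38 ML/d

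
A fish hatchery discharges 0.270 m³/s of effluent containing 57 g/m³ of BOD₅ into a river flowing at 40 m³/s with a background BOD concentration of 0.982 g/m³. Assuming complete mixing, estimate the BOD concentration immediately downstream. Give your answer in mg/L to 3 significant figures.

1.36 mg/L

By mass balance at complete mixing, C = (0.27·57 + 40·0.982) / (0.27 + 40) = 54.67/40.27 = 1.358 mg/L.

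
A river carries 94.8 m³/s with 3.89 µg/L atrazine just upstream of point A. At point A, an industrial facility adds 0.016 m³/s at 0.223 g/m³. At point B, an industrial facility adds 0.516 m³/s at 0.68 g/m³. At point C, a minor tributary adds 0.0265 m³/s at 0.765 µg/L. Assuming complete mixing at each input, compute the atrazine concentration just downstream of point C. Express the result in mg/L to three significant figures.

0.00758 mg/L

3.89 µg/L = 0.00389 mg/L.
After input A: C = (94.8·0.00389 + 0.016·0.223) / 94.82 = 0.003927 mg/L.
After input B: C = (94.82·0.003927 + 0.516·0.68) / 95.33 = 0.007586 mg/L.
0.765 µg/L = 0.000765 mg/L.
After input C: C = (95.33·0.007586 + 0.0265·0.000765) / 95.36 = 0.007584 mg/L.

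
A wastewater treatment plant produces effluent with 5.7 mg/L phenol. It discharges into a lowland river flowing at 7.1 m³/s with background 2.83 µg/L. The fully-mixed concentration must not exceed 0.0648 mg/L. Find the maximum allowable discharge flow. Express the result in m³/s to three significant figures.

0.0781 m³/s

2.83 µg/L = 0.00283 mg/L.
Mass balance at complete mixing: C_std·(Q_w + Q_r) = Q_w·C_e + Q_r·C_b.
Rearranging, Q_w = Q_r·(C_std − C_b)/(C_e − C_std) = 7.1·(0.0648 − 0.00283) / (5.7 − 0.0648) = 0.07808 m³/s.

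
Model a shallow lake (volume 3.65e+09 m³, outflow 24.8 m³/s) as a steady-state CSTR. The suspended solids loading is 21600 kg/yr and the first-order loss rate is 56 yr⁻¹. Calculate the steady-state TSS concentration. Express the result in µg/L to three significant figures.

Outflow Q = 24.8 m³/s × 3.156e+07 s/yr = 7.826e+08 m³/yr.
Steady-state CSTR mass balance: W = Q·C + k·V·C, so C = W/(Q + kV).
Q + kV = 7.826e+08 + 56·3.65e+09 = 2.052e+11 m³/yr.
C = 21600/2.052e+11 = 1.053e-07 kg/m³ = 0.0001053 mg/L = 0.1053 µg/L.

0.105 µg/L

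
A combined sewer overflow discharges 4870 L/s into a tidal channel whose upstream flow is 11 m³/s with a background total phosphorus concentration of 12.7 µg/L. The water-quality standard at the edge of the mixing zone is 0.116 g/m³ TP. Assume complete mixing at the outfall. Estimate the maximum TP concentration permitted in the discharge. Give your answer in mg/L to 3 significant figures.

0.349 mg/L

4870 L/s = 4.87 m³/s.
12.7 µg/L = 0.0127 mg/L.
Mass balance: 0.116·15.87 = 4.87·Cₑ + 11·0.0127.
Cₑ = (1.841 − 0.1397) / 4.87 = 0.3493 mg/L.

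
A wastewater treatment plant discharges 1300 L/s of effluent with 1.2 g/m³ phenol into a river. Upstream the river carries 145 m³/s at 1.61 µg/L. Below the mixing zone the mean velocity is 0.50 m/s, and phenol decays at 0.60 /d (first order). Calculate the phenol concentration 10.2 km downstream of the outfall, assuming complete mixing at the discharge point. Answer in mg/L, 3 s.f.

0.0106 mg/L

1300 L/s = 1.3 m³/s.
1.61 µg/L = 0.00161 mg/L.
After complete mixing, C₀ = (1.3·1.2 + 145·0.00161) / 146.3 = 0.01226 mg/L.
Travel time t = 1.02e+04 m / 0.50 m/s = 2.04e+04 s = 0.2361 d.
C = 0.01226·exp(−0.60·0.2361) = 0.01226·0.8679 = 0.01064 mg/L.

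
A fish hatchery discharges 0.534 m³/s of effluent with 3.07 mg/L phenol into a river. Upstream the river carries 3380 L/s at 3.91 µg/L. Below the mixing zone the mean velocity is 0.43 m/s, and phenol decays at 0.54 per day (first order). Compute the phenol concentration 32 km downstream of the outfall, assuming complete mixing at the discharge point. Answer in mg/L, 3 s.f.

3380 L/s = 3.38 m³/s.
3.91 µg/L = 0.00391 mg/L.
After complete mixing, C₀ = (0.534·3.07 + 3.38·0.00391) / 3.914 = 0.4222 mg/L.
Travel time t = 3.2e+04 m / 0.43 m/s = 7.442e+04 s = 0.8613 d.
C = 0.4222·exp(−0.54·0.8613) = 0.4222·0.6281 = 0.2652 mg/L.

0.265 mg/L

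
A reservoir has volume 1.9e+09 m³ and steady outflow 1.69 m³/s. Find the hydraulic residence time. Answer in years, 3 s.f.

35.6 yr

Q = 1.69 m³/s × 3.156e+07 s/yr = 5.333e+07 m³/yr.
Hydraulic residence time τ = V/Q = 1.9e+09/5.333e+07 = 35.63 yr.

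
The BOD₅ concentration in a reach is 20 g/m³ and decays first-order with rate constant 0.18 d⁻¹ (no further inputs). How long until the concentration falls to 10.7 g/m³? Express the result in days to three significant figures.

3.47 d

t = ln(C₀/C)/k = ln(20/10.7)/0.18 = 0.6255/0.18 = 3.475 d.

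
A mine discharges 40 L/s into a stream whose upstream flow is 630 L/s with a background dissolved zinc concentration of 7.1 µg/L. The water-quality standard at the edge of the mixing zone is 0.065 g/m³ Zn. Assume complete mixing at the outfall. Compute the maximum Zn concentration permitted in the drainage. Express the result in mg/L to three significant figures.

40 L/s = 0.04 m³/s.
630 L/s = 0.63 m³/s.
7.1 µg/L = 0.0071 mg/L.
Mass balance: 0.065·0.67 = 0.04·Cₑ + 0.63·0.0071.
Cₑ = (0.04355 − 0.004473) / 0.04 = 0.9769 mg/L.

0.977 mg/L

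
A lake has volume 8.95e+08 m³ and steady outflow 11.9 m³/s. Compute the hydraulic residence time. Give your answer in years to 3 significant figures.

2.38 yr

Q = 11.9 m³/s × 3.156e+07 s/yr = 3.755e+08 m³/yr.
Hydraulic residence time τ = V/Q = 8.95e+08/3.755e+08 = 2.383 yr.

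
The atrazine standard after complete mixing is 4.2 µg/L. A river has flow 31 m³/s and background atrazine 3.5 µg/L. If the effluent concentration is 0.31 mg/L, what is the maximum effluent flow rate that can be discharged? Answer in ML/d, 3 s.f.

6.13 ML/d

3.5 µg/L = 0.0035 mg/L.
4.2 µg/L = 0.0042 mg/L.
Mass balance at complete mixing: C_std·(Q_w + Q_r) = Q_w·C_e + Q_r·C_b.
Rearranging, Q_w = Q_r·(C_std − C_b)/(C_e − C_std) = 31·(0.0042 − 0.0035) / (0.31 − 0.0042) = 0.07096 m³/s.
= 6.131 ML/d.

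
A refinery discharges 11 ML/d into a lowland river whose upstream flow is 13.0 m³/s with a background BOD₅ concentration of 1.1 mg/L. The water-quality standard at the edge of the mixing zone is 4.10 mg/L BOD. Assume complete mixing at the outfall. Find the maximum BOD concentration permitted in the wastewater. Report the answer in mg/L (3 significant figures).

310 mg/L

11 ML/d = 0.1273 m³/s.
Mass balance: 4.1·13.13 = 0.1273·Cₑ + 13·1.1.
Cₑ = (53.82 − 14.3) / 0.1273 = 310.4 mg/L.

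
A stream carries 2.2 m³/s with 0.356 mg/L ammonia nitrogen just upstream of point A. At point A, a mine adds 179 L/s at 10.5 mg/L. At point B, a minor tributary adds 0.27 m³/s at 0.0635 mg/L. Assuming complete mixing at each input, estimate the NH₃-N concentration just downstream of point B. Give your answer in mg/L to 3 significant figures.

179 L/s = 0.179 m³/s.
After input A: C = (2.2·0.356 + 0.179·10.5) / 2.379 = 1.119 mg/L.
After input B: C = (2.379·1.119 + 0.27·0.0635) / 2.649 = 1.012 mg/L.

1.01 mg/L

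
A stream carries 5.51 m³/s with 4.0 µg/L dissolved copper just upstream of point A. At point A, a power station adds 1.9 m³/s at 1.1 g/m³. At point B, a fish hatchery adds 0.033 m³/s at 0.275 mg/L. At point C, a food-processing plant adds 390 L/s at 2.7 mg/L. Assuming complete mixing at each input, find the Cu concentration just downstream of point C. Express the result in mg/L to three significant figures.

4.0 µg/L = 0.004 mg/L.
After input A: C = (5.51·0.004 + 1.9·1.1) / 7.41 = 0.285 mg/L.
After input B: C = (7.41·0.285 + 0.033·0.275) / 7.443 = 0.285 mg/L.
390 L/s = 0.39 m³/s.
After input C: C = (7.443·0.285 + 0.39·2.7) / 7.833 = 0.4052 mg/L.

0.405 mg/L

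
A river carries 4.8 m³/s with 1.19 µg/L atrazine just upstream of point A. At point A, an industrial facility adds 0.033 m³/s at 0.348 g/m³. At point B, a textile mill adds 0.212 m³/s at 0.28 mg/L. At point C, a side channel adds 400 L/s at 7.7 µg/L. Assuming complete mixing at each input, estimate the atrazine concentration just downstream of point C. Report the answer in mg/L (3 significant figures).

0.0146 mg/L

1.19 µg/L = 0.00119 mg/L.
After input A: C = (4.8·0.00119 + 0.033·0.348) / 4.833 = 0.003558 mg/L.
After input B: C = (4.833·0.003558 + 0.212·0.28) / 5.045 = 0.01517 mg/L.
400 L/s = 0.4 m³/s.
7.7 µg/L = 0.0077 mg/L.
After input C: C = (5.045·0.01517 + 0.4·0.0077) / 5.445 = 0.01463 mg/L.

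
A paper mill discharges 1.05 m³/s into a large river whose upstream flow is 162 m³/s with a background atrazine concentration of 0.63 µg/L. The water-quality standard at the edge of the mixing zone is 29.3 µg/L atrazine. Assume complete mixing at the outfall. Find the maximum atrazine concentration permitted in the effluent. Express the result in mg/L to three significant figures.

0.63 µg/L = 0.00063 mg/L.
29.3 µg/L = 0.0293 mg/L.
Mass balance: 0.0293·163.1 = 1.05·Cₑ + 162·0.00063.
Cₑ = (4.777 − 0.1021) / 1.05 = 4.453 mg/L.

4.45 mg/L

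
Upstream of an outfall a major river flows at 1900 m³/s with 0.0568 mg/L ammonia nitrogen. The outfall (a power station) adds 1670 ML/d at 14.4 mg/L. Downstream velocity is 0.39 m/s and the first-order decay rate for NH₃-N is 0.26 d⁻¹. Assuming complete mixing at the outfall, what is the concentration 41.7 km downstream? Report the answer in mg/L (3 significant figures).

1670 ML/d = 19.33 m³/s.
After complete mixing, C₀ = (19.33·14.4 + 1900·0.0568) / 1919 = 0.2012 mg/L.
Travel time t = 4.17e+04 m / 0.39 m/s = 1.069e+05 s = 1.238 d.
C = 0.2012·exp(−0.26·1.238) = 0.2012·0.7249 = 0.1459 mg/L.

0.146 mg/L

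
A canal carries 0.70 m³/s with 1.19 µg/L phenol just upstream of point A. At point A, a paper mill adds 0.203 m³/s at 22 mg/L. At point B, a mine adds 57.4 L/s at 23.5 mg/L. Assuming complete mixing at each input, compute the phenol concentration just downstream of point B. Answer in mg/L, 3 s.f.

1.19 µg/L = 0.00119 mg/L.
After input A: C = (0.7·0.00119 + 0.203·22) / 0.903 = 4.947 mg/L.
57.4 L/s = 0.0574 m³/s.
After input B: C = (0.903·4.947 + 0.0574·23.5) / 0.9604 = 6.056 mg/L.

6.06 mg/L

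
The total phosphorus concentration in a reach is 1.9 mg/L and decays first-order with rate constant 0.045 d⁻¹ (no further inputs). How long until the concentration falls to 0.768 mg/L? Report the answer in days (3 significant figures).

20.1 d

t = ln(C₀/C)/k = ln(1.9/0.768)/0.045 = 0.9058/0.045 = 20.13 d.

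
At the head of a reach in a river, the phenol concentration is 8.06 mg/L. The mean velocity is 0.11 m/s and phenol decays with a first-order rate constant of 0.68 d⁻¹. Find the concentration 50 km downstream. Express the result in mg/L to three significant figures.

0.225 mg/L

Travel time t = 50 km / 0.11 m/s = 5e+04/0.11 = 4.545e+05 s = 5.261 d.
First-order decay: C = 8.06·exp(−0.68·5.261) = 8.06·0.02795 = 0.2253 mg/L.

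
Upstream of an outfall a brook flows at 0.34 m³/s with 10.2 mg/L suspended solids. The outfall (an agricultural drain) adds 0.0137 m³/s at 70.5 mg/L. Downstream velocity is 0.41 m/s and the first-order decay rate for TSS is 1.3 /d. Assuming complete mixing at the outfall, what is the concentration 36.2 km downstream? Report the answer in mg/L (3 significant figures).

3.32 mg/L

After complete mixing, C₀ = (0.0137·70.5 + 0.34·10.2) / 0.3537 = 12.54 mg/L.
Travel time t = 3.62e+04 m / 0.41 m/s = 8.829e+04 s = 1.022 d.
C = 12.54·exp(−1.3·1.022) = 12.54·0.2649 = 3.32 mg/L.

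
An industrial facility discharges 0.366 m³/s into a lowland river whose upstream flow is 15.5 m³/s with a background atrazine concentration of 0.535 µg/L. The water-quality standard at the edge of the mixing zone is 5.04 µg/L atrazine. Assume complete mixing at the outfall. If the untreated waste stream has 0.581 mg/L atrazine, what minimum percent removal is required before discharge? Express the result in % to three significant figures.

66.3 %

0.535 µg/L = 0.000535 mg/L.
5.04 µg/L = 0.00504 mg/L.
Mass balance: 0.00504·15.87 = 0.366·Cₑ + 15.5·0.000535.
Cₑ = (0.07996 − 0.008292) / 0.366 = 0.1958 mg/L.
Required removal = 1 − 0.1958/0.581 = 66.3 %.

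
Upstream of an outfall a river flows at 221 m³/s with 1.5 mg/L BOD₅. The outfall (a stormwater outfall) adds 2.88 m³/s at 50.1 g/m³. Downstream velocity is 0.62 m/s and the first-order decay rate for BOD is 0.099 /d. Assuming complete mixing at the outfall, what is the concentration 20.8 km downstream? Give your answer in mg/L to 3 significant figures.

2.05 mg/L

After complete mixing, C₀ = (2.88·50.1 + 221·1.5) / 223.9 = 2.125 mg/L.
Travel time t = 2.08e+04 m / 0.62 m/s = 3.355e+04 s = 0.3883 d.
C = 2.125·exp(−0.099·0.3883) = 2.125·0.9623 = 2.045 mg/L.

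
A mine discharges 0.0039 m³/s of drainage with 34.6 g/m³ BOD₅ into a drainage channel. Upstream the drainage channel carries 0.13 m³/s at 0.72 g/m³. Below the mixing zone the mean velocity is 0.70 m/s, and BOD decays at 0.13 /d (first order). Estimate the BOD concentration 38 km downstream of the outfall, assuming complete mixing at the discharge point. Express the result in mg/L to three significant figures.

After complete mixing, C₀ = (0.0039·34.6 + 0.13·0.72) / 0.1339 = 1.707 mg/L.
Travel time t = 3.8e+04 m / 0.70 m/s = 5.429e+04 s = 0.6283 d.
C = 1.707·exp(−0.13·0.6283) = 1.707·0.9216 = 1.573 mg/L.

1.57 mg/L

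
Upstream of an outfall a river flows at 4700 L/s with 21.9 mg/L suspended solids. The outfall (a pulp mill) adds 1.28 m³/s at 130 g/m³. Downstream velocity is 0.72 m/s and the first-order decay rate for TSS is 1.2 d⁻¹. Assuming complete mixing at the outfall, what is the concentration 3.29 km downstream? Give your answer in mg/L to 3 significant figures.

42.3 mg/L

4700 L/s = 4.7 m³/s.
After complete mixing, C₀ = (1.28·130 + 4.7·21.9) / 5.98 = 45.04 mg/L.
Travel time t = 3290 m / 0.72 m/s = 4569 s = 0.05289 d.
C = 45.04·exp(−1.2·0.05289) = 45.04·0.9385 = 42.27 mg/L.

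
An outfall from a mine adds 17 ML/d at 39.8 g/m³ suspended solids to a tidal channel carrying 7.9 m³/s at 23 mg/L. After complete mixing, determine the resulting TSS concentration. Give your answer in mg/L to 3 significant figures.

23.4 mg/L

17 ML/d = 0.1968 m³/s.
By mass balance at complete mixing, C = (0.1968·39.8 + 7.9·23) / (0.1968 + 7.9) = 189.5/8.097 = 23.41 mg/L.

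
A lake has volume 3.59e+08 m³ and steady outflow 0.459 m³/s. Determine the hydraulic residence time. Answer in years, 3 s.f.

24.8 yr

Q = 0.459 m³/s × 3.156e+07 s/yr = 1.448e+07 m³/yr.
Hydraulic residence time τ = V/Q = 3.59e+08/1.448e+07 = 24.78 yr.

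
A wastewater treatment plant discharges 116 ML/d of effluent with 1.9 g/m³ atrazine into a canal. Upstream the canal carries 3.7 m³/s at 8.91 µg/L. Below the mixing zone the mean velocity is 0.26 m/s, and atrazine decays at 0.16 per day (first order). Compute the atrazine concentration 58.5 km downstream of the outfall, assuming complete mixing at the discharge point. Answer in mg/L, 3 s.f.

0.338 mg/L

116 ML/d = 1.343 m³/s.
8.91 µg/L = 0.00891 mg/L.
After complete mixing, C₀ = (1.343·1.9 + 3.7·0.00891) / 5.043 = 0.5124 mg/L.
Travel time t = 5.85e+04 m / 0.26 m/s = 2.25e+05 s = 2.604 d.
C = 0.5124·exp(−0.16·2.604) = 0.5124·0.6592 = 0.3378 mg/L.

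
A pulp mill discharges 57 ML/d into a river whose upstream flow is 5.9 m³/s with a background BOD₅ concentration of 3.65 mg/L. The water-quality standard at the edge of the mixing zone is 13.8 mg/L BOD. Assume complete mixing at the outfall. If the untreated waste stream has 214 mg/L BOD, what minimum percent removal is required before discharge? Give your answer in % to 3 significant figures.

57 ML/d = 0.6597 m³/s.
Mass balance: 13.8·6.56 = 0.6597·Cₑ + 5.9·3.65.
Cₑ = (90.52 − 21.54) / 0.6597 = 104.6 mg/L.
Required removal = 1 − 104.6/214 = 51.13 %.

51.1 %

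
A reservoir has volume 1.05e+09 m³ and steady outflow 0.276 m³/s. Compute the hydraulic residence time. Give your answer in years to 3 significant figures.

121 yr

Q = 0.276 m³/s × 3.156e+07 s/yr = 8.71e+06 m³/yr.
Hydraulic residence time τ = V/Q = 1.05e+09/8.71e+06 = 120.6 yr.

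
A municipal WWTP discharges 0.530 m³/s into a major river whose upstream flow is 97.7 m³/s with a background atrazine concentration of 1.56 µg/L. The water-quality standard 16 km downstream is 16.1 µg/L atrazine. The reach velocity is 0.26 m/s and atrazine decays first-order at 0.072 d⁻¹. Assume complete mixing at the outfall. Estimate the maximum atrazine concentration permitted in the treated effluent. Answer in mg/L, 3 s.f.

1.56 µg/L = 0.00156 mg/L.
16.1 µg/L = 0.0161 mg/L.
Travel time to the compliance point: t = 1.6e+04/0.26 = 6.154e+04 s = 0.7123 d; decay factor exp(−0.072·0.7123) = 0.95.
So the concentration just after mixing may be at most 0.0161/0.95 = 0.01695 mg/L.
Mass balance: 0.01695·98.23 = 0.53·Cₑ + 97.7·0.00156.
Cₑ = (1.665 − 0.1524) / 0.53 = 2.853 mg/L.

2.85 mg/L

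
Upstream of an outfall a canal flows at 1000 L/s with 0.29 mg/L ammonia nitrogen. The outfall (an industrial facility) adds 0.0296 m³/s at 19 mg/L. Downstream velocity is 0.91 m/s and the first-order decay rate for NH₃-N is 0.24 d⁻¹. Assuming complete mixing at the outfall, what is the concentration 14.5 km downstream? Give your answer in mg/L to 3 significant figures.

0.792 mg/L

1000 L/s = 1 m³/s.
After complete mixing, C₀ = (0.0296·19 + 1·0.29) / 1.03 = 0.8279 mg/L.
Travel time t = 1.45e+04 m / 0.91 m/s = 1.593e+04 s = 0.1844 d.
C = 0.8279·exp(−0.24·0.1844) = 0.8279·0.9567 = 0.792 mg/L.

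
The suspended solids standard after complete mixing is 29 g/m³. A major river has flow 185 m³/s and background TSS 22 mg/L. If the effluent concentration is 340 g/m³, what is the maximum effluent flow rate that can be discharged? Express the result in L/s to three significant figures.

Mass balance at complete mixing: C_std·(Q_w + Q_r) = Q_w·C_e + Q_r·C_b.
Rearranging, Q_w = Q_r·(C_std − C_b)/(C_e − C_std) = 185·(29 − 22) / (340 − 29) = 4.164 m³/s.
= 4164 L/s.

4160 L/s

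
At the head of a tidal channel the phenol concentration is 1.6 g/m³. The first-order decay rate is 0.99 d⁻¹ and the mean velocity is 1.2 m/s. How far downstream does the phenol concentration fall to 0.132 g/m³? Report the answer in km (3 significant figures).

From C = C₀·e^(−kt), t = ln(C₀/C)/k = ln(1.6/0.132)/0.99 = 2.495/0.99 = 2.52 d.
Distance = v·t = 1.2 m/s × 2.177e+05 s = 2.613e+05 m = 261.3 km.

261 km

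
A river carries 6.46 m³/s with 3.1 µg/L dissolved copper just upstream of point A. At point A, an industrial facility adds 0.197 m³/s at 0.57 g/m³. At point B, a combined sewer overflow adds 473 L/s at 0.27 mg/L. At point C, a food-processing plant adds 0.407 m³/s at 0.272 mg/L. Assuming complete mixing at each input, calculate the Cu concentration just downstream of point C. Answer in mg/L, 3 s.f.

3.1 µg/L = 0.0031 mg/L.
After input A: C = (6.46·0.0031 + 0.197·0.57) / 6.657 = 0.01988 mg/L.
473 L/s = 0.473 m³/s.
After input B: C = (6.657·0.01988 + 0.473·0.27) / 7.13 = 0.03647 mg/L.
After input C: C = (7.13·0.03647 + 0.407·0.272) / 7.537 = 0.04919 mg/L.

0.0492 mg/L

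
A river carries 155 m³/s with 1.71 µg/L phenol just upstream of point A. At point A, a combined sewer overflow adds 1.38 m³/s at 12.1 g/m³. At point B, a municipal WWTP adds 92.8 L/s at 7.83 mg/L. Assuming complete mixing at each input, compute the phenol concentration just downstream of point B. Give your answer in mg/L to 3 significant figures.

0.113 mg/L

1.71 µg/L = 0.00171 mg/L.
After input A: C = (155·0.00171 + 1.38·12.1) / 156.4 = 0.1085 mg/L.
92.8 L/s = 0.0928 m³/s.
After input B: C = (156.4·0.1085 + 0.0928·7.83) / 156.5 = 0.1131 mg/L.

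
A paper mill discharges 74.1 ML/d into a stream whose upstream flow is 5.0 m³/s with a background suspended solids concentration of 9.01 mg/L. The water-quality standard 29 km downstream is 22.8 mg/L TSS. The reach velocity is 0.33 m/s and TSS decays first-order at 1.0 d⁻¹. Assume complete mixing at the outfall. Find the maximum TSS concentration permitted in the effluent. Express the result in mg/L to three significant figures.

74.1 ML/d = 0.8576 m³/s.
Travel time to the compliance point: t = 2.9e+04/0.33 = 8.788e+04 s = 1.017 d; decay factor exp(−1.0·1.017) = 0.3616.
So the concentration just after mixing may be at most 22.8/0.3616 = 63.05 mg/L.
Mass balance: 63.05·5.858 = 0.8576·Cₑ + 5·9.01.
Cₑ = (369.3 − 45.05) / 0.8576 = 378.1 mg/L.

378 mg/L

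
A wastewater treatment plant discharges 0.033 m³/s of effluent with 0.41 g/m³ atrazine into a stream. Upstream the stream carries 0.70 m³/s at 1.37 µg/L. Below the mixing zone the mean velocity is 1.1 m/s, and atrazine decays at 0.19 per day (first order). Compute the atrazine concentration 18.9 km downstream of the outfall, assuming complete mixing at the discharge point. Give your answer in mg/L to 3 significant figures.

0.0190 mg/L

1.37 µg/L = 0.00137 mg/L.
After complete mixing, C₀ = (0.033·0.41 + 0.7·0.00137) / 0.733 = 0.01977 mg/L.
Travel time t = 1.89e+04 m / 1.1 m/s = 1.718e+04 s = 0.1989 d.
C = 0.01977·exp(−0.19·0.1989) = 0.01977·0.9629 = 0.01903 mg/L.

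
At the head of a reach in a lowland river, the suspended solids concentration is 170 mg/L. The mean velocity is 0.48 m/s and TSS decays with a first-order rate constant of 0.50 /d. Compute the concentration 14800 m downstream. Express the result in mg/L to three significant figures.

Travel time t = 14800 m / 0.48 m/s = 1.48e+04/0.48 = 3.083e+04 s = 0.3569 d.
First-order decay: C = 170·exp(−0.50·0.3569) = 170·0.8366 = 142.2 mg/L.

142 mg/L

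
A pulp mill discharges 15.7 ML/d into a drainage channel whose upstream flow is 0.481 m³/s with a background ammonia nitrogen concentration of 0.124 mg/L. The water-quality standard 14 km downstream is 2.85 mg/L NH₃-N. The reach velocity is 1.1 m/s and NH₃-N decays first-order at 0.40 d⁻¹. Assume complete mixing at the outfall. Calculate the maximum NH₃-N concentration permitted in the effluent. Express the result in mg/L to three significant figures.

10.7 mg/L

15.7 ML/d = 0.1817 m³/s.
Travel time to the compliance point: t = 1.4e+04/1.1 = 1.273e+04 s = 0.1473 d; decay factor exp(−0.40·0.1473) = 0.9428.
So the concentration just after mixing may be at most 2.85/0.9428 = 3.023 mg/L.
Mass balance: 3.023·0.6627 = 0.1817·Cₑ + 0.481·0.124.
Cₑ = (2.003 − 0.05964) / 0.1817 = 10.7 mg/L.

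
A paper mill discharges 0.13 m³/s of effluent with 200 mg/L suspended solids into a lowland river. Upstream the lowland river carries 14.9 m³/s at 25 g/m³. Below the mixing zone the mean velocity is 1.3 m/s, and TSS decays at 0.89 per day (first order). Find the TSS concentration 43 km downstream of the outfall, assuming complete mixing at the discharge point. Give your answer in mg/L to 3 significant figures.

After complete mixing, C₀ = (0.13·200 + 14.9·25) / 15.03 = 26.51 mg/L.
Travel time t = 4.3e+04 m / 1.3 m/s = 3.308e+04 s = 0.3828 d.
C = 26.51·exp(−0.89·0.3828) = 26.51·0.7113 = 18.86 mg/L.

18.9 mg/L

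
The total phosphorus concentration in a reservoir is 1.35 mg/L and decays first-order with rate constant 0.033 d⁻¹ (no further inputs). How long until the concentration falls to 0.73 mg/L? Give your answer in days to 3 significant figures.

t = ln(C₀/C)/k = ln(1.35/0.73)/0.033 = 0.6148/0.033 = 18.63 d.

18.6 d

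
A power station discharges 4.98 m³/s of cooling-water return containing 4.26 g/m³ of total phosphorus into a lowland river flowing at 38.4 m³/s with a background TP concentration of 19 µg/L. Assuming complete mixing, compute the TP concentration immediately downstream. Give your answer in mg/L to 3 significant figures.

19 µg/L = 0.019 mg/L.
By mass balance at complete mixing, C = (4.98·4.26 + 38.4·0.019) / (4.98 + 38.4) = 21.94/43.38 = 0.5059 mg/L.

0.506 mg/L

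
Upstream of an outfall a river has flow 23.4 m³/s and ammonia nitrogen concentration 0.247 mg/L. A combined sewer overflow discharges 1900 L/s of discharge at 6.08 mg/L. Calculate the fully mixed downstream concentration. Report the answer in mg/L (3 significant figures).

0.685 mg/L

1900 L/s = 1.9 m³/s.
By mass balance at complete mixing, C = (1.9·6.08 + 23.4·0.247) / (1.9 + 23.4) = 17.33/25.3 = 0.6851 mg/L.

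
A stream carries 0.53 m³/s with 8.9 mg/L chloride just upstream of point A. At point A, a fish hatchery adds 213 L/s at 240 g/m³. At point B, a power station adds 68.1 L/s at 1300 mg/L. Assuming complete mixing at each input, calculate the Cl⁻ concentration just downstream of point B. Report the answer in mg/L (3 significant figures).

178 mg/L

213 L/s = 0.213 m³/s.
After input A: C = (0.53·8.9 + 0.213·240) / 0.743 = 75.15 mg/L.
68.1 L/s = 0.0681 m³/s.
After input B: C = (0.743·75.15 + 0.0681·1300) / 0.8111 = 178 mg/L.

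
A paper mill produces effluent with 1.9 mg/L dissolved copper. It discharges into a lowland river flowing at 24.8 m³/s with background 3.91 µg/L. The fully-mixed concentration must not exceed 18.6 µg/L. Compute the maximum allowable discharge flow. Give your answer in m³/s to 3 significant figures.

3.91 µg/L = 0.00391 mg/L.
18.6 µg/L = 0.0186 mg/L.
Mass balance at complete mixing: C_std·(Q_w + Q_r) = Q_w·C_e + Q_r·C_b.
Rearranging, Q_w = Q_r·(C_std − C_b)/(C_e − C_std) = 24.8·(0.0186 − 0.00391) / (1.9 − 0.0186) = 0.1936 m³/s.

0.194 m³/s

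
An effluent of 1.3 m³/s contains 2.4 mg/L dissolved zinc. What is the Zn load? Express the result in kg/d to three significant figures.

270 kg/d

Mass flux = Q·C = 1.3 m³/s × 2.4 g/m³ = 3.12 g/s.
= 3.12 g/s × 86.4 = 269.6 kg/d.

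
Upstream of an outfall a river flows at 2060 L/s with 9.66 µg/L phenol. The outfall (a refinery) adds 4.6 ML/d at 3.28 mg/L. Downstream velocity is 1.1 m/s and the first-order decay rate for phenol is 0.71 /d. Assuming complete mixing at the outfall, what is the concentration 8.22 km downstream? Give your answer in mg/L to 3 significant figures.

0.0866 mg/L

4.6 ML/d = 0.05324 m³/s.
2060 L/s = 2.06 m³/s.
9.66 µg/L = 0.00966 mg/L.
After complete mixing, C₀ = (0.05324·3.28 + 2.06·0.00966) / 2.113 = 0.09205 mg/L.
Travel time t = 8220 m / 1.1 m/s = 7473 s = 0.08649 d.
C = 0.09205·exp(−0.71·0.08649) = 0.09205·0.9404 = 0.08657 mg/L.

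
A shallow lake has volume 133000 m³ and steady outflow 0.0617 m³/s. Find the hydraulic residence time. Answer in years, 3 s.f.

Q = 0.0617 m³/s × 3.156e+07 s/yr = 1.947e+06 m³/yr.
Hydraulic residence time τ = V/Q = 133000/1.947e+06 = 0.06831 yr.

0.0683 yr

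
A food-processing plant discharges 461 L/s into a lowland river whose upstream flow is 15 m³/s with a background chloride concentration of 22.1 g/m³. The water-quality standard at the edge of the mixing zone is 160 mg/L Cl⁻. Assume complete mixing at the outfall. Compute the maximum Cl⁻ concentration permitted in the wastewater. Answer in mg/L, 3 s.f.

461 L/s = 0.461 m³/s.
Mass balance: 160·15.46 = 0.461·Cₑ + 15·22.1.
Cₑ = (2474 − 331.5) / 0.461 = 4647 mg/L.

4650 mg/L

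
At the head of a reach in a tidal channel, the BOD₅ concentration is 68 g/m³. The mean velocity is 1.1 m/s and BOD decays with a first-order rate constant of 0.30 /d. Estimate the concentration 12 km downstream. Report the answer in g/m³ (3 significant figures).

Travel time t = 12 km / 1.1 m/s = 1.2e+04/1.1 = 1.091e+04 s = 0.1263 d.
First-order decay: C = 68·exp(−0.30·0.1263) = 68·0.9628 = 65.47 g/m³.

65.5 g/m³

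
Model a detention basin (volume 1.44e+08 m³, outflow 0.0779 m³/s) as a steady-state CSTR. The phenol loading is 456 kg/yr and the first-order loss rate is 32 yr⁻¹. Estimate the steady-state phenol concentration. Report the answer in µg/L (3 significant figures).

0.0989 µg/L

Outflow Q = 0.0779 m³/s × 3.156e+07 s/yr = 2.458e+06 m³/yr.
Steady-state CSTR mass balance: W = Q·C + k·V·C, so C = W/(Q + kV).
Q + kV = 2.458e+06 + 32·1.44e+08 = 4.61e+09 m³/yr.
C = 456/4.61e+09 = 9.891e-08 kg/m³ = 9.891e-05 mg/L = 0.09891 µg/L.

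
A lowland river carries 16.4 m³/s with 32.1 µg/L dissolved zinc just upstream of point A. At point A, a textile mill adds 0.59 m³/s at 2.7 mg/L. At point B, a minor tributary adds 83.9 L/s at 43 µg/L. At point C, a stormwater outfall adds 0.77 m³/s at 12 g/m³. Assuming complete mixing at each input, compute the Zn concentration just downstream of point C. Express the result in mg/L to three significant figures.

32.1 µg/L = 0.0321 mg/L.
After input A: C = (16.4·0.0321 + 0.59·2.7) / 16.99 = 0.1247 mg/L.
83.9 L/s = 0.0839 m³/s.
43 µg/L = 0.043 mg/L.
After input B: C = (16.99·0.1247 + 0.0839·0.043) / 17.07 = 0.1243 mg/L.
After input C: C = (17.07·0.1243 + 0.77·12) / 17.84 = 0.6368 mg/L.

0.637 mg/L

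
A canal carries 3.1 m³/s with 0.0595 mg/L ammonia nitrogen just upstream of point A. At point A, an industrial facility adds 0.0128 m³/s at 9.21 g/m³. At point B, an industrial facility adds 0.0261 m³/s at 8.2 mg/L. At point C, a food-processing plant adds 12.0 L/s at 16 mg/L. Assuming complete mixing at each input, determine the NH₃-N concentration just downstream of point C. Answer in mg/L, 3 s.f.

0.225 mg/L

After input A: C = (3.1·0.0595 + 0.0128·9.21) / 3.113 = 0.09713 mg/L.
After input B: C = (3.113·0.09713 + 0.0261·8.2) / 3.139 = 0.1645 mg/L.
12.0 L/s = 0.012 m³/s.
After input C: C = (3.139·0.1645 + 0.012·16) / 3.151 = 0.2248 mg/L.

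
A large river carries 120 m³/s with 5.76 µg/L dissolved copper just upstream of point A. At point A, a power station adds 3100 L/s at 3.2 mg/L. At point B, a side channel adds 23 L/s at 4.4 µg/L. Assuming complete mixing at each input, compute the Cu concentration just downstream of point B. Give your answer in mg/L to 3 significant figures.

5.76 µg/L = 0.00576 mg/L.
3100 L/s = 3.1 m³/s.
After input A: C = (120·0.00576 + 3.1·3.2) / 123.1 = 0.0862 mg/L.
23 L/s = 0.023 m³/s.
4.4 µg/L = 0.0044 mg/L.
After input B: C = (123.1·0.0862 + 0.023·0.0044) / 123.1 = 0.08618 mg/L.

0.0862 mg/L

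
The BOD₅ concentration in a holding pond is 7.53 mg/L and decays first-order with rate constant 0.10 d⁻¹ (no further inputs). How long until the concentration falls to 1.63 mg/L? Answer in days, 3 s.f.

15.3 d

t = ln(C₀/C)/k = ln(7.53/1.63)/0.10 = 1.53/0.10 = 15.3 d.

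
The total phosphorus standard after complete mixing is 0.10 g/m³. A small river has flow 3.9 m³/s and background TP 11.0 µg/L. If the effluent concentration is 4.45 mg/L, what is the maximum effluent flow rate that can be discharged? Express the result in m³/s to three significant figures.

0.0798 m³/s

11.0 µg/L = 0.011 mg/L.
Mass balance at complete mixing: C_std·(Q_w + Q_r) = Q_w·C_e + Q_r·C_b.
Rearranging, Q_w = Q_r·(C_std − C_b)/(C_e − C_std) = 3.9·(0.1 − 0.011) / (4.45 − 0.1) = 0.07979 m³/s.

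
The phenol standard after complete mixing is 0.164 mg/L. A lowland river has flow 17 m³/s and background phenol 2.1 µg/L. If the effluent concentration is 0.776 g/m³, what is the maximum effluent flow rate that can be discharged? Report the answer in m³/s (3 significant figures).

2.1 µg/L = 0.0021 mg/L.
Mass balance at complete mixing: C_std·(Q_w + Q_r) = Q_w·C_e + Q_r·C_b.
Rearranging, Q_w = Q_r·(C_std − C_b)/(C_e − C_std) = 17·(0.164 − 0.0021) / (0.776 − 0.164) = 4.497 m³/s.

4.50 m³/s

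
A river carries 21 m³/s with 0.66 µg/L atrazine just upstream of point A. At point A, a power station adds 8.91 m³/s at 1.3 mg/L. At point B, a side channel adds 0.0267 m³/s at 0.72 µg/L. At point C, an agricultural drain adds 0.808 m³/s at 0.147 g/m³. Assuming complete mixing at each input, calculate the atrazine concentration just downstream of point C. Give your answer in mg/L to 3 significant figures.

0.381 mg/L

0.66 µg/L = 0.00066 mg/L.
After input A: C = (21·0.00066 + 8.91·1.3) / 29.91 = 0.3877 mg/L.
0.72 µg/L = 0.00072 mg/L.
After input B: C = (29.91·0.3877 + 0.0267·0.00072) / 29.94 = 0.3874 mg/L.
After input C: C = (29.94·0.3874 + 0.808·0.147) / 30.74 = 0.3811 mg/L.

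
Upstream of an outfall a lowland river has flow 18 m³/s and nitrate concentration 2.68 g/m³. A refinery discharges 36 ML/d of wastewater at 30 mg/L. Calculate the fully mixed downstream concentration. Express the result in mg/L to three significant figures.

36 ML/d = 0.4167 m³/s.
Flow-weighted mixing gives C = (0.4167·30 + 18·2.68) / (0.4167 + 18) = 60.74/18.42 = 3.298 mg/L.

3.30 mg/L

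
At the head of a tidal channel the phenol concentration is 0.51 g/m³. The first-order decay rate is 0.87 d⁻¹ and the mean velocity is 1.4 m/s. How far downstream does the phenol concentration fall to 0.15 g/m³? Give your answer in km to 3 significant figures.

170 km

From C = C₀·e^(−kt), t = ln(C₀/C)/k = ln(0.51/0.15)/0.87 = 1.224/0.87 = 1.407 d.
Distance = v·t = 1.4 m/s × 1.215e+05 s = 1.701e+05 m = 170.1 km.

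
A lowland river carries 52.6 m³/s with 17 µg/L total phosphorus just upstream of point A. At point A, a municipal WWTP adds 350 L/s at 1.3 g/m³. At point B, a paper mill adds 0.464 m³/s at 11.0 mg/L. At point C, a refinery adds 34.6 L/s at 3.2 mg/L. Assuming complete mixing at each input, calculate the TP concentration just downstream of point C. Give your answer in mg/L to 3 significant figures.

17 µg/L = 0.017 mg/L.
350 L/s = 0.35 m³/s.
After input A: C = (52.6·0.017 + 0.35·1.3) / 52.95 = 0.02548 mg/L.
After input B: C = (52.95·0.02548 + 0.464·11) / 53.41 = 0.1208 mg/L.
34.6 L/s = 0.0346 m³/s.
After input C: C = (53.41·0.1208 + 0.0346·3.2) / 53.45 = 0.1228 mg/L.

0.123 mg/L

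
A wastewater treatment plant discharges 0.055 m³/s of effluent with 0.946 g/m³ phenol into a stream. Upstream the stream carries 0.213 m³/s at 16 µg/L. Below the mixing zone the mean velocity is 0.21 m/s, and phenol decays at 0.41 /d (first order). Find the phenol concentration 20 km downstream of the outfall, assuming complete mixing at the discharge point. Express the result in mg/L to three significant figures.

0.132 mg/L

16 µg/L = 0.016 mg/L.
After complete mixing, C₀ = (0.055·0.946 + 0.213·0.016) / 0.268 = 0.2069 mg/L.
Travel time t = 2e+04 m / 0.21 m/s = 9.524e+04 s = 1.102 d.
C = 0.2069·exp(−0.41·1.102) = 0.2069·0.6364 = 0.1316 mg/L.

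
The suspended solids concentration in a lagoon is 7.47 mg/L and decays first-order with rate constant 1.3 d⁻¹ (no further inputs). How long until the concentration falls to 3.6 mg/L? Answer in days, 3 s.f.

t = ln(C₀/C)/k = ln(7.47/3.6)/1.3 = 0.73/1.3 = 0.5615 d.

0.562 d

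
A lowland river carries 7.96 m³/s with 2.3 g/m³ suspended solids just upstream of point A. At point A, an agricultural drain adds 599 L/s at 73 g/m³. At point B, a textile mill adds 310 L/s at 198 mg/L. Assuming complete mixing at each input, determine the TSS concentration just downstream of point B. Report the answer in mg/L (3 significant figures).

599 L/s = 0.599 m³/s.
After input A: C = (7.96·2.3 + 0.599·73) / 8.559 = 7.248 mg/L.
310 L/s = 0.31 m³/s.
After input B: C = (8.559·7.248 + 0.31·198) / 8.869 = 13.92 mg/L.

13.9 mg/L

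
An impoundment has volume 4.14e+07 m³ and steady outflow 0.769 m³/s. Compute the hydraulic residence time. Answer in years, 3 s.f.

Q = 0.769 m³/s × 3.156e+07 s/yr = 2.427e+07 m³/yr.
Hydraulic residence time τ = V/Q = 4.14e+07/2.427e+07 = 1.706 yr.

1.71 yr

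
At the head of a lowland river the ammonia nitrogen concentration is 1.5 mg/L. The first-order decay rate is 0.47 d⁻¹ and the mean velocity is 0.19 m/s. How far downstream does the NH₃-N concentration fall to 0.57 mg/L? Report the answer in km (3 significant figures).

33.8 km

From C = C₀·e^(−kt), t = ln(C₀/C)/k = ln(1.5/0.57)/0.47 = 0.9676/0.47 = 2.059 d.
Distance = v·t = 0.19 m/s × 1.779e+05 s = 3.38e+04 m = 33.8 km.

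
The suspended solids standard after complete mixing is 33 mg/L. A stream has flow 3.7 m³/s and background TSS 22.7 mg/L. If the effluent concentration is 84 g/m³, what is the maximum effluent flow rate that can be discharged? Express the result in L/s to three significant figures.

747 L/s

Mass balance at complete mixing: C_std·(Q_w + Q_r) = Q_w·C_e + Q_r·C_b.
Rearranging, Q_w = Q_r·(C_std − C_b)/(C_e − C_std) = 3.7·(33 − 22.7) / (84 − 33) = 0.7473 m³/s.
= 747.3 L/s.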